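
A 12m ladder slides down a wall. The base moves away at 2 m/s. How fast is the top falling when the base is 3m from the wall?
2√15/15 ≈ 0.5164 m/s

x² + y² = 12²
2x·dx/dt + 2y·dy/dt = 0
dy/dt = -x/y · dx/dt = -3/(3√15) · 2 = -2√15/15 m/s
The top is descending at 2√15/15 ≈ 0.5164 m/s.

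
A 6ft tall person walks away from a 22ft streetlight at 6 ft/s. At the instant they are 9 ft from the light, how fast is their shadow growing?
9/4 ft/s

By similar triangles: 22/(x+s) = 6/s
Solving: s = 6x/16
ds/dt = 6/16 · dx/dt = 3/8 · 6 = 9/4 ft/s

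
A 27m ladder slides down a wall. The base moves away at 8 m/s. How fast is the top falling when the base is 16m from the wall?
128√473/473 ≈ 5.885 m/s

x² + y² = 27²
2x·dx/dt + 2y·dy/dt = 0
dy/dt = -x/y · dx/dt = -16/√473 · 8 = -128√473/473 m/s
The top is descending at 128√473/473 ≈ 5.885 m/s.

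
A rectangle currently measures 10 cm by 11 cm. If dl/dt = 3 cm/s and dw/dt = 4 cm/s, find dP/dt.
14 cm/s

P = 2(l + w)
dP/dt = 2(dl/dt + dw/dt) = 2(3 + 4) = 14 cm/s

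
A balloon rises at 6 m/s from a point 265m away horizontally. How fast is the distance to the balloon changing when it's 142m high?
852√90389/90389 ≈ 2.834 m/s

z² = 265² + y²
z = √(265² + 142²) = √90389
dz/dt = y/z · dy/dt = 142/√90389 · 6 = 852√90389/90389 ≈ 2.834 m/s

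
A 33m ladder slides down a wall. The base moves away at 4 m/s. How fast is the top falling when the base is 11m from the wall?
√2 ≈ 1.414 m/s

x² + y² = 33²
2x·dx/dt + 2y·dy/dt = 0
dy/dt = -x/y · dx/dt = -11/(22√2) · 4 = -√2 m/s
The top is descending at √2 ≈ 1.414 m/s.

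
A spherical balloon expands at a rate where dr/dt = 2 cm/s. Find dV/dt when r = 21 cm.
3528π cm³/s

V = (4/3)πr³
dV/dt = dV/dr · dr/dt = 4πr² · 2
At r = 21: dV/dt = 3528π cm³/s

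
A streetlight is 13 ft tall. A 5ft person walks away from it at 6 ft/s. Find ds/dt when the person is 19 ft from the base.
15/4 ft/s

By similar triangles: 13/(x+s) = 5/s
Solving: s = 5x/8
ds/dt = 5/8 · dx/dt = 5/8 · 6 = 15/4 ft/s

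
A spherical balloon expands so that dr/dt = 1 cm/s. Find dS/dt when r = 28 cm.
224π cm²/s

S = 4πr²
dS/dt = dS/dr · dr/dt = 8πr · 1
At r = 28: dS/dt = 224π cm²/s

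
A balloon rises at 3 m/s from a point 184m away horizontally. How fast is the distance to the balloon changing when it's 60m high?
45√2341/2341 ≈ 0.9301 m/s

z² = 184² + y²
z = √(184² + 60²) = 4√2341
dz/dt = y/z · dy/dt = 60/(4√2341) · 3 = 45√2341/2341 ≈ 0.9301 m/s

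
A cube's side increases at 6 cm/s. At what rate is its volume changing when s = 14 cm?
3528 cm³/s

V = s³
dV/dt = 3s² · ds/dt = 3·14²·6 = 3528 cm³/s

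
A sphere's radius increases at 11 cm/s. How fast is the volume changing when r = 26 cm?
29744π cm³/s

V = (4/3)πr³
dV/dt = dV/dr · dr/dt = 4πr² · 11
At r = 26: dV/dt = 29744π cm³/s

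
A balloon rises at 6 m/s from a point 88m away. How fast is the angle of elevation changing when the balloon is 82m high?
0.036494 rad/s

tan(θ) = y/88
sec²(θ) · dθ/dt = (1/88) · dy/dt
dθ/dt = cos²(θ)/88 · 6 = 88/(88² + 82²) · 6
dθ/dt = 0.036494 rad/s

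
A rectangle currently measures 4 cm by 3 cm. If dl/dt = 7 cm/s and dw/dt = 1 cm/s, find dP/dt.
16 cm/s

P = 2(l + w)
dP/dt = 2(dl/dt + dw/dt) = 2(7 + 1) = 16 cm/s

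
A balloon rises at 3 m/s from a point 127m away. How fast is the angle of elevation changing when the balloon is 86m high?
0.016196 rad/s

tan(θ) = y/127
sec²(θ) · dθ/dt = (1/127) · dy/dt
dθ/dt = cos²(θ)/127 · 3 = 127/(127² + 86²) · 3
dθ/dt = 0.016196 rad/s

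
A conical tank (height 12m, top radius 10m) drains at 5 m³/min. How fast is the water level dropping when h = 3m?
4/(5π) ≈ 0.2546 m/min

r/h = 10/12, so r = (5/6)h
V = (1/3)πr²h = (1/3)π((5/6)h)²h = (25/108)πh³
dV/dh = (25/36)πh²
dh/dt = (dV/dt)/(dV/dh) = -5/((25/36)π·3²) = -4/(5π) m/min
The level is dropping at 4/(5π) ≈ 0.2546 m/min.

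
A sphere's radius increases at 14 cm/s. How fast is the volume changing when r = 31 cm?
53816π cm³/s

V = (4/3)πr³
dV/dt = dV/dr · dr/dt = 4πr² · 14
At r = 31: dV/dt = 53816π cm³/s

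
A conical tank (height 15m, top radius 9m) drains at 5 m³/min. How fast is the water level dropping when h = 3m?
125/(81π) ≈ 0.4912 m/min

r/h = 9/15, so r = (3/5)h
V = (1/3)πr²h = (1/3)π((3/5)h)²h = (3/25)πh³
dV/dh = (9/25)πh²
dh/dt = (dV/dt)/(dV/dh) = -5/((9/25)π·3²) = -125/(81π) m/min
The level is dropping at 125/(81π) ≈ 0.4912 m/min.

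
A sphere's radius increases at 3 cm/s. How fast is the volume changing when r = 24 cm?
6912π cm³/s

V = (4/3)πr³
dV/dt = dV/dr · dr/dt = 4πr² · 3
At r = 24: dV/dt = 6912π cm³/s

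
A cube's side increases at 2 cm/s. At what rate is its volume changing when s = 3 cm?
54 cm³/s

V = s³
dV/dt = 3s² · ds/dt = 3·3²·2 = 54 cm³/s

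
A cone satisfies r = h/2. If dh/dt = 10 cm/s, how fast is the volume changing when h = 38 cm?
3610π cm³/s

V = (1/3)π(h/2)²h = πh³/12
dV/dt = πh²/4 · 10
At h = 38: dV/dt = 3610π cm³/s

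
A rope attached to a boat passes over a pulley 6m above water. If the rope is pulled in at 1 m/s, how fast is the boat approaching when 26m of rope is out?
13√10/40 ≈ 1.028 m/s

rope² = x² + 6²
x = √(26² - 6²) = 8√10
dx/dt = (rope/x) · d(rope)/dt = (26/(8√10)) · (-1) = -13√10/40 m/s
The boat approaches at 13√10/40 ≈ 1.028 m/s.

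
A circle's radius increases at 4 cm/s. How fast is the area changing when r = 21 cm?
168π cm²/s

A = πr²
dA/dt = 2πr · dr/dt = 2π(21)(4) = 168π cm²/s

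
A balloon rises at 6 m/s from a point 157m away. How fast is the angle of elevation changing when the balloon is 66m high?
0.032477 rad/s

tan(θ) = y/157
sec²(θ) · dθ/dt = (1/157) · dy/dt
dθ/dt = cos²(θ)/157 · 6 = 157/(157² + 66²) · 6
dθ/dt = 0.032477 rad/s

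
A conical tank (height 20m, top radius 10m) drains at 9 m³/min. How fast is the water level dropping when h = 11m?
36/(121π) ≈ 0.0947 m/min

r/h = 10/20, so r = (1/2)h
V = (1/3)πr²h = (1/3)π((1/2)h)²h = (1/12)πh³
dV/dh = (1/4)πh²
dh/dt = (dV/dt)/(dV/dh) = -9/((1/4)π·11²) = -36/(121π) m/min
The level is dropping at 36/(121π) ≈ 0.0947 m/min.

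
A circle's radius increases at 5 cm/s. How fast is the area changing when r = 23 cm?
230π cm²/s

A = πr²
dA/dt = 2πr · dr/dt = 2π(23)(5) = 230π cm²/s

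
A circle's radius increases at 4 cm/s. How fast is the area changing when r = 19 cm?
152π cm²/s

A = πr²
dA/dt = 2πr · dr/dt = 2π(19)(4) = 152π cm²/s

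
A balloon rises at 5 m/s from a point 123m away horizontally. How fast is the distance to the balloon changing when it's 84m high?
28√2465/493 ≈ 2.82 m/s

z² = 123² + y²
z = √(123² + 84²) = 3√2465
dz/dt = y/z · dy/dt = 84/(3√2465) · 5 = 28√2465/493 ≈ 2.82 m/s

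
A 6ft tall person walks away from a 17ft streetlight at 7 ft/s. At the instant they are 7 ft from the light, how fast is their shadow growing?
42/11 ft/s

By similar triangles: 17/(x+s) = 6/s
Solving: s = 6x/11
ds/dt = 6/11 · dx/dt = 6/11 · 7 = 42/11 ft/s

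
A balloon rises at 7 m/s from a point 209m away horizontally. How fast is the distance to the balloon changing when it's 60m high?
420√47281/47281 ≈ 1.932 m/s

z² = 209² + y²
z = √(209² + 60²) = √47281
dz/dt = y/z · dy/dt = 60/√47281 · 7 = 420√47281/47281 ≈ 1.932 m/s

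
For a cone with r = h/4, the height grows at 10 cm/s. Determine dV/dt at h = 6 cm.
45π/2 cm³/s

V = (1/3)π(h/4)²h = πh³/48
dV/dt = πh²/16 · 10
At h = 6: dV/dt = 45π/2 cm³/s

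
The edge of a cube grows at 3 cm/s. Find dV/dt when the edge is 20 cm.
3600 cm³/s

V = s³
dV/dt = 3s² · ds/dt = 3·20²·3 = 3600 cm³/s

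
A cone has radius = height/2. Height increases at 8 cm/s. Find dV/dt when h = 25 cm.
1250π cm³/s

V = (1/3)π(h/2)²h = πh³/12
dV/dt = πh²/4 · 8
At h = 25: dV/dt = 1250π cm³/s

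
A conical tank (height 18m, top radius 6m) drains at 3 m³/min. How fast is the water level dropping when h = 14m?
27/(196π) ≈ 0.04385 m/min

r/h = 6/18, so r = (1/3)h
V = (1/3)πr²h = (1/3)π((1/3)h)²h = (1/27)πh³
dV/dh = (1/9)πh²
dh/dt = (dV/dt)/(dV/dh) = -3/((1/9)π·14²) = -27/(196π) m/min
The level is dropping at 27/(196π) ≈ 0.04385 m/min.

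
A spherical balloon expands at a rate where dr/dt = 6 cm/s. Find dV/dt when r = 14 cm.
4704π cm³/s

V = (4/3)πr³
dV/dt = dV/dr · dr/dt = 4πr² · 6
At r = 14: dV/dt = 4704π cm³/s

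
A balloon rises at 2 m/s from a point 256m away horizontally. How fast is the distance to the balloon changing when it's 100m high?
50√4721/4721 ≈ 0.7277 m/s

z² = 256² + y²
z = √(256² + 100²) = 4√4721
dz/dt = y/z · dy/dt = 100/(4√4721) · 2 = 50√4721/4721 ≈ 0.7277 m/s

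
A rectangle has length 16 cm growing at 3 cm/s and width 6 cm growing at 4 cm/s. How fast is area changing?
82 cm²/s

A = lw
dA/dt = w·dl/dt + l·dw/dt = 6·3 + 16·4 = 82 cm²/s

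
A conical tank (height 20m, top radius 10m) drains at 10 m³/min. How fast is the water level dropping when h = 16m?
5/(32π) ≈ 0.04974 m/min

r/h = 10/20, so r = (1/2)h
V = (1/3)πr²h = (1/3)π((1/2)h)²h = (1/12)πh³
dV/dh = (1/4)πh²
dh/dt = (dV/dt)/(dV/dh) = -10/((1/4)π·16²) = -5/(32π) m/min
The level is dropping at 5/(32π) ≈ 0.04974 m/min.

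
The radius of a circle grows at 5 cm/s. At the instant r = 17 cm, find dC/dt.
10π cm/s

C = 2πr
dC/dt = 2π · dr/dt = 2π · 5 = 10π cm/s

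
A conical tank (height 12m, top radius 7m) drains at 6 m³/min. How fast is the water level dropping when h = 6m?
24/(49π) ≈ 0.1559 m/min

r/h = 7/12, so r = (7/12)h
V = (1/3)πr²h = (1/3)π((7/12)h)²h = (49/432)πh³
dV/dh = (49/144)πh²
dh/dt = (dV/dt)/(dV/dh) = -6/((49/144)π·6²) = -24/(49π) m/min
The level is dropping at 24/(49π) ≈ 0.1559 m/min.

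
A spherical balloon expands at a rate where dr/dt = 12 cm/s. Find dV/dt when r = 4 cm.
768π cm³/s

V = (4/3)πr³
dV/dt = dV/dr · dr/dt = 4πr² · 12
At r = 4: dV/dt = 768π cm³/s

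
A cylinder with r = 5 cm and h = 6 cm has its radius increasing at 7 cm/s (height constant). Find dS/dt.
224π cm²/s

S = 2πrh + 2πr² (lateral + bases)
dS/dt = (2πh + 4πr)·dr/dt = (2π·6 + 4π·5)·7
= 224π cm²/s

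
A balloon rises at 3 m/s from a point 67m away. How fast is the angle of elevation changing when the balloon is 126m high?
0.00987 rad/s

tan(θ) = y/67
sec²(θ) · dθ/dt = (1/67) · dy/dt
dθ/dt = cos²(θ)/67 · 3 = 67/(67² + 126²) · 3
dθ/dt = 0.00987 rad/s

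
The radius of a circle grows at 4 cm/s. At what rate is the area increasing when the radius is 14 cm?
112π cm²/s

A = πr²
dA/dt = 2πr · dr/dt = 2π(14)(4) = 112π cm²/s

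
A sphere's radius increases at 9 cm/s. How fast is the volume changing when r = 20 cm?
14400π cm³/s

V = (4/3)πr³
dV/dt = dV/dr · dr/dt = 4πr² · 9
At r = 20: dV/dt = 14400π cm³/s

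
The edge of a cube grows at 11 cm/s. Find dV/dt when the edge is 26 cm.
22308 cm³/s

V = s³
dV/dt = 3s² · ds/dt = 3·26²·11 = 22308 cm³/s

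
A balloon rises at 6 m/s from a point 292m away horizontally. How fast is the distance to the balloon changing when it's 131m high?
786√4097/20485 ≈ 2.456 m/s

z² = 292² + y²
z = √(292² + 131²) = 5√4097
dz/dt = y/z · dy/dt = 131/(5√4097) · 6 = 786√4097/20485 ≈ 2.456 m/s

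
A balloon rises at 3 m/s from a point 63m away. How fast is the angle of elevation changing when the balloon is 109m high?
0.011924 rad/s

tan(θ) = y/63
sec²(θ) · dθ/dt = (1/63) · dy/dt
dθ/dt = cos²(θ)/63 · 3 = 63/(63² + 109²) · 3
dθ/dt = 0.011924 rad/s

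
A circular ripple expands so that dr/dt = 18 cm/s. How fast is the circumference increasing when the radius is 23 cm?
36π cm/s

C = 2πr
dC/dt = 2π · dr/dt = 2π · 18 = 36π cm/s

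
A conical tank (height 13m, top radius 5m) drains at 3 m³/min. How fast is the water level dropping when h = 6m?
169/(300π) ≈ 0.1793 m/min

r/h = 5/13, so r = (5/13)h
V = (1/3)πr²h = (1/3)π((5/13)h)²h = (25/507)πh³
dV/dh = (25/169)πh²
dh/dt = (dV/dt)/(dV/dh) = -3/((25/169)π·6²) = -169/(300π) m/min
The level is dropping at 169/(300π) ≈ 0.1793 m/min.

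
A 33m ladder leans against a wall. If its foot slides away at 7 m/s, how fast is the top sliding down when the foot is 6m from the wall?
14√13/39 ≈ 1.294 m/s

x² + y² = 33²
2x·dx/dt + 2y·dy/dt = 0
dy/dt = -x/y · dx/dt = -6/(9√13) · 7 = -14√13/39 m/s
The top is descending at 14√13/39 ≈ 1.294 m/s.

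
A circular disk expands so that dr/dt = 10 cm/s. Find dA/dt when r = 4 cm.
80π cm²/s

A = πr²
dA/dt = 2πr · dr/dt = 2π(4)(10) = 80π cm²/s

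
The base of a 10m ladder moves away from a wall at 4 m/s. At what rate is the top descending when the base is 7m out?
28√51/51 ≈ 3.921 m/s

x² + y² = 10²
2x·dx/dt + 2y·dy/dt = 0
dy/dt = -x/y · dx/dt = -7/√51 · 4 = -28√51/51 m/s
The top is descending at 28√51/51 ≈ 3.921 m/s.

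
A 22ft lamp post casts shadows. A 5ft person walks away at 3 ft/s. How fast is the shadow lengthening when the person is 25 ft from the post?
15/17 ft/s

By similar triangles: 22/(x+s) = 5/s
Solving: s = 5x/17
ds/dt = 5/17 · dx/dt = 5/17 · 3 = 15/17 ft/s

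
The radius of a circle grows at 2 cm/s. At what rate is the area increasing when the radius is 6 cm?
24π cm²/s

A = πr²
dA/dt = 2πr · dr/dt = 2π(6)(2) = 24π cm²/s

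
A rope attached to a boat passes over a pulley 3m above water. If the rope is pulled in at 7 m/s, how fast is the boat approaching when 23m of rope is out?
161√130/260 ≈ 7.06 m/s

rope² = x² + 3²
x = √(23² - 3²) = 2√130
dx/dt = (rope/x) · d(rope)/dt = (23/(2√130)) · (-7) = -161√130/260 m/s
The boat approaches at 161√130/260 ≈ 7.06 m/s.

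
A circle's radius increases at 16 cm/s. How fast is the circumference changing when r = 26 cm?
32π cm/s

C = 2πr
dC/dt = 2π · dr/dt = 2π · 16 = 32π cm/s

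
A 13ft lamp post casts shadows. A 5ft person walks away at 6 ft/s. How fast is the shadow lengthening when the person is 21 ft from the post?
15/4 ft/s

By similar triangles: 13/(x+s) = 5/s
Solving: s = 5x/8
ds/dt = 5/8 · dx/dt = 5/8 · 6 = 15/4 ft/s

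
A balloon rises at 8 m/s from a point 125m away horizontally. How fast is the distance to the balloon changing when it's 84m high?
672√22681/22681 ≈ 4.462 m/s

z² = 125² + y²
z = √(125² + 84²) = √22681
dz/dt = y/z · dy/dt = 84/√22681 · 8 = 672√22681/22681 ≈ 4.462 m/s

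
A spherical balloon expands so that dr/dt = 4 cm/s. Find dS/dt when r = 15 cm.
480π cm²/s

S = 4πr²
dS/dt = dS/dr · dr/dt = 8πr · 4
At r = 15: dS/dt = 480π cm²/s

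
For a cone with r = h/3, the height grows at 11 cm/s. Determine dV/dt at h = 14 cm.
2156π/9 cm³/s

V = (1/3)π(h/3)²h = πh³/27
dV/dt = πh²/9 · 11
At h = 14: dV/dt = 2156π/9 cm³/s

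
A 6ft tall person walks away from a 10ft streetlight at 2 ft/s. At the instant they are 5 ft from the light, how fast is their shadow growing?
3 ft/s

By similar triangles: 10/(x+s) = 6/s
Solving: s = 6x/4
ds/dt = 6/4 · dx/dt = 3/2 · 2 = 3 ft/s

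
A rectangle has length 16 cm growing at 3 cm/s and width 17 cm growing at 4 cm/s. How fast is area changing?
115 cm²/s

A = lw
dA/dt = w·dl/dt + l·dw/dt = 17·3 + 16·4 = 115 cm²/s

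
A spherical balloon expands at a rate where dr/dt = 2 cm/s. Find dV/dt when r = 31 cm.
7688π cm³/s

V = (4/3)πr³
dV/dt = dV/dr · dr/dt = 4πr² · 2
At r = 31: dV/dt = 7688π cm³/s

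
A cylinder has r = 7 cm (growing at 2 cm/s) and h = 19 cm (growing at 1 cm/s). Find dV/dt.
581π cm³/s

V = πr²h
dV/dt = 2πrh·dr/dt + πr²·dh/dt
= 2π(7)(19)(2) + π(7)²(1)
= 581π cm³/s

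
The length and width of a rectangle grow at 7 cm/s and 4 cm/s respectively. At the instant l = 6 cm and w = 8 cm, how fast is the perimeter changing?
22 cm/s

P = 2(l + w)
dP/dt = 2(dl/dt + dw/dt) = 2(7 + 4) = 22 cm/s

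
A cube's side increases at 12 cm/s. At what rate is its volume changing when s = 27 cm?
26244 cm³/s

V = s³
dV/dt = 3s² · ds/dt = 3·27²·12 = 26244 cm³/s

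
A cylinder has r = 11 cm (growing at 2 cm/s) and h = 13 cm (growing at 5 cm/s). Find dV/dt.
1177π cm³/s

V = πr²h
dV/dt = 2πrh·dr/dt + πr²·dh/dt
= 2π(11)(13)(2) + π(11)²(5)
= 1177π cm³/s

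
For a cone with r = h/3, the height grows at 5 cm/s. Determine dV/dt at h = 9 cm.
45π cm³/s

V = (1/3)π(h/3)²h = πh³/27
dV/dt = πh²/9 · 5
At h = 9: dV/dt = 45π cm³/s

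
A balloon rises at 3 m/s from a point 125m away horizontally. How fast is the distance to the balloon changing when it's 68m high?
204√20249/20249 ≈ 1.434 m/s

z² = 125² + y²
z = √(125² + 68²) = √20249
dz/dt = y/z · dy/dt = 68/√20249 · 3 = 204√20249/20249 ≈ 1.434 m/s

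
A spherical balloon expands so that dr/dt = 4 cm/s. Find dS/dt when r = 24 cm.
768π cm²/s

S = 4πr²
dS/dt = dS/dr · dr/dt = 8πr · 4
At r = 24: dS/dt = 768π cm²/s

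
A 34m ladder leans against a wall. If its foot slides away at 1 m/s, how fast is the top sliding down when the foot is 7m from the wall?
7√123/369 ≈ 0.2104 m/s

x² + y² = 34²
2x·dx/dt + 2y·dy/dt = 0
dy/dt = -x/y · dx/dt = -7/(3√123) · 1 = -7√123/369 m/s
The top is descending at 7√123/369 ≈ 0.2104 m/s.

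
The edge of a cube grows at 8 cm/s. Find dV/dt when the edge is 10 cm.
2400 cm³/s

V = s³
dV/dt = 3s² · ds/dt = 3·10²·8 = 2400 cm³/s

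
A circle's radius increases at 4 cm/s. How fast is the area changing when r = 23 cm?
184π cm²/s

A = πr²
dA/dt = 2πr · dr/dt = 2π(23)(4) = 184π cm²/s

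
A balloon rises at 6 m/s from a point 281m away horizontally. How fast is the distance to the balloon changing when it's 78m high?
468√85045/85045 ≈ 1.605 m/s

z² = 281² + y²
z = √(281² + 78²) = √85045
dz/dt = y/z · dy/dt = 78/√85045 · 6 = 468√85045/85045 ≈ 1.605 m/s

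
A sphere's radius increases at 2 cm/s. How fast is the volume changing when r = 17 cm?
2312π cm³/s

V = (4/3)πr³
dV/dt = dV/dr · dr/dt = 4πr² · 2
At r = 17: dV/dt = 2312π cm³/s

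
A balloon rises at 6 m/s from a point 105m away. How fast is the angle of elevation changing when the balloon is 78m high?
0.036823 rad/s

tan(θ) = y/105
sec²(θ) · dθ/dt = (1/105) · dy/dt
dθ/dt = cos²(θ)/105 · 6 = 105/(105² + 78²) · 6
dθ/dt = 0.036823 rad/s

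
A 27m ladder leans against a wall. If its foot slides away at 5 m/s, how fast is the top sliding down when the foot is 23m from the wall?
23√2/4 ≈ 8.132 m/s

x² + y² = 27²
2x·dx/dt + 2y·dy/dt = 0
dy/dt = -x/y · dx/dt = -23/(10√2) · 5 = -23√2/4 m/s
The top is descending at 23√2/4 ≈ 8.132 m/s.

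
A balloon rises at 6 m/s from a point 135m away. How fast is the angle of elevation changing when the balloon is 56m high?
0.03792 rad/s

tan(θ) = y/135
sec²(θ) · dθ/dt = (1/135) · dy/dt
dθ/dt = cos²(θ)/135 · 6 = 135/(135² + 56²) · 6
dθ/dt = 0.03792 rad/s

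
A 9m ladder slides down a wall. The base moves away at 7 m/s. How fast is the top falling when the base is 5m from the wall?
5√14/4 ≈ 4.677 m/s

x² + y² = 9²
2x·dx/dt + 2y·dy/dt = 0
dy/dt = -x/y · dx/dt = -5/(2√14) · 7 = -5√14/4 m/s
The top is descending at 5√14/4 ≈ 4.677 m/s.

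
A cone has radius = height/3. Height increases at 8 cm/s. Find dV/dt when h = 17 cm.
2312π/9 cm³/s

V = (1/3)π(h/3)²h = πh³/27
dV/dt = πh²/9 · 8
At h = 17: dV/dt = 2312π/9 cm³/s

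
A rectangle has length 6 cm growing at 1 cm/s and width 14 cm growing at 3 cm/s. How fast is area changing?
32 cm²/s

A = lw
dA/dt = w·dl/dt + l·dw/dt = 14·1 + 6·3 = 32 cm²/s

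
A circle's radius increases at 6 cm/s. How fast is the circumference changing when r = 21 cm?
12π cm/s

C = 2πr
dC/dt = 2π · dr/dt = 2π · 6 = 12π cm/s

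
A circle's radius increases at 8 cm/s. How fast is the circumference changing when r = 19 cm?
16π cm/s

C = 2πr
dC/dt = 2π · dr/dt = 2π · 8 = 16π cm/s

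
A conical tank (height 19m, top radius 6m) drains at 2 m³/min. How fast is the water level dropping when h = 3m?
361/(162π) ≈ 0.7093 m/min

r/h = 6/19, so r = (6/19)h
V = (1/3)πr²h = (1/3)π((6/19)h)²h = (12/361)πh³
dV/dh = (36/361)πh²
dh/dt = (dV/dt)/(dV/dh) = -2/((36/361)π·3²) = -361/(162π) m/min
The level is dropping at 361/(162π) ≈ 0.7093 m/min.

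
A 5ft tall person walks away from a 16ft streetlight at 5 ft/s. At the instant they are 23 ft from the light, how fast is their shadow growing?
25/11 ft/s

By similar triangles: 16/(x+s) = 5/s
Solving: s = 5x/11
ds/dt = 5/11 · dx/dt = 5/11 · 5 = 25/11 ft/s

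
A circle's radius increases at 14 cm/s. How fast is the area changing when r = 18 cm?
504π cm²/s

A = πr²
dA/dt = 2πr · dr/dt = 2π(18)(14) = 504π cm²/s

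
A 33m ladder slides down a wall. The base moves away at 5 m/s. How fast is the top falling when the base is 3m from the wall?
√30/12 ≈ 0.4564 m/s

x² + y² = 33²
2x·dx/dt + 2y·dy/dt = 0
dy/dt = -x/y · dx/dt = -3/(6√30) · 5 = -√30/12 m/s
The top is descending at √30/12 ≈ 0.4564 m/s.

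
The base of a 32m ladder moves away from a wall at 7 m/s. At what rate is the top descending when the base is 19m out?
133√663/663 ≈ 5.165 m/s

x² + y² = 32²
2x·dx/dt + 2y·dy/dt = 0
dy/dt = -x/y · dx/dt = -19/√663 · 7 = -133√663/663 m/s
The top is descending at 133√663/663 ≈ 5.165 m/s.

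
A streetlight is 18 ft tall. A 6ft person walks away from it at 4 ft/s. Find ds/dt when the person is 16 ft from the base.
2 ft/s

By similar triangles: 18/(x+s) = 6/s
Solving: s = 6x/12
ds/dt = 6/12 · dx/dt = 1/2 · 4 = 2 ft/s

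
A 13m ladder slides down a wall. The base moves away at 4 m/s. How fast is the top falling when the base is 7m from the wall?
7√30/15 ≈ 2.556 m/s

x² + y² = 13²
2x·dx/dt + 2y·dy/dt = 0
dy/dt = -x/y · dx/dt = -7/(2√30) · 4 = -7√30/15 m/s
The top is descending at 7√30/15 ≈ 2.556 m/s.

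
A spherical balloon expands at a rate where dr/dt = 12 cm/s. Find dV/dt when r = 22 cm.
23232π cm³/s

V = (4/3)πr³
dV/dt = dV/dr · dr/dt = 4πr² · 12
At r = 22: dV/dt = 23232π cm³/s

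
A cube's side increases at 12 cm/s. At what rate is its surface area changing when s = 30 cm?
4320 cm²/s

A = 6s²
dA/dt = 12s · ds/dt = 12·30·12 = 4320 cm²/s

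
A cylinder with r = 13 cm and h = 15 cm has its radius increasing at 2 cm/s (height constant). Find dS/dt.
164π cm²/s

S = 2πrh + 2πr² (lateral + bases)
dS/dt = (2πh + 4πr)·dr/dt = (2π·15 + 4π·13)·2
= 164π cm²/s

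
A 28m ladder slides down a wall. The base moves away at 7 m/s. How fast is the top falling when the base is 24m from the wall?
42√13/13 ≈ 11.65 m/s

x² + y² = 28²
2x·dx/dt + 2y·dy/dt = 0
dy/dt = -x/y · dx/dt = -24/(4√13) · 7 = -42√13/13 m/s
The top is descending at 42√13/13 ≈ 11.65 m/s.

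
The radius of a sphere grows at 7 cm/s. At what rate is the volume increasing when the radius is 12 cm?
4032π cm³/s

V = (4/3)πr³
dV/dt = dV/dr · dr/dt = 4πr² · 7
At r = 12: dV/dt = 4032π cm³/s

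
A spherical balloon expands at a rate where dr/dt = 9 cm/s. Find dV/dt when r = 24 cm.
20736π cm³/s

V = (4/3)πr³
dV/dt = dV/dr · dr/dt = 4πr² · 9
At r = 24: dV/dt = 20736π cm³/s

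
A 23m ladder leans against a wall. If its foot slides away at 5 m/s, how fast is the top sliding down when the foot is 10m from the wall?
50√429/429 ≈ 2.414 m/s

x² + y² = 23²
2x·dx/dt + 2y·dy/dt = 0
dy/dt = -x/y · dx/dt = -10/√429 · 5 = -50√429/429 m/s
The top is descending at 50√429/429 ≈ 2.414 m/s.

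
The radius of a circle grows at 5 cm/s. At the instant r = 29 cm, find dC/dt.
10π cm/s

C = 2πr
dC/dt = 2π · dr/dt = 2π · 5 = 10π cm/s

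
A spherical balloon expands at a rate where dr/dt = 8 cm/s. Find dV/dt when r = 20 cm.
12800π cm³/s

V = (4/3)πr³
dV/dt = dV/dr · dr/dt = 4πr² · 8
At r = 20: dV/dt = 12800π cm³/s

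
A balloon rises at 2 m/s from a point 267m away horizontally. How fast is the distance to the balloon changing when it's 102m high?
68√9077/9077 ≈ 0.7137 m/s

z² = 267² + y²
z = √(267² + 102²) = 3√9077
dz/dt = y/z · dy/dt = 102/(3√9077) · 2 = 68√9077/9077 ≈ 0.7137 m/s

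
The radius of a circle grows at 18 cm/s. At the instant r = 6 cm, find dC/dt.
36π cm/s

C = 2πr
dC/dt = 2π · dr/dt = 2π · 18 = 36π cm/s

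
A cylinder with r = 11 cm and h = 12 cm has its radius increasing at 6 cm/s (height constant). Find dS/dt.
408π cm²/s

S = 2πrh + 2πr² (lateral + bases)
dS/dt = (2πh + 4πr)·dr/dt = (2π·12 + 4π·11)·6
= 408π cm²/s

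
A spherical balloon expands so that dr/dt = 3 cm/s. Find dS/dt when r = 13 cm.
312π cm²/s

S = 4πr²
dS/dt = dS/dr · dr/dt = 8πr · 3
At r = 13: dS/dt = 312π cm²/s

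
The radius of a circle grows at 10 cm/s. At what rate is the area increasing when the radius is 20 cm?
400π cm²/s

A = πr²
dA/dt = 2πr · dr/dt = 2π(20)(10) = 400π cm²/s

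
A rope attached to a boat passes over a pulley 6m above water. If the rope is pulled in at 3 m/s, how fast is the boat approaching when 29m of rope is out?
87√805/805 ≈ 3.066 m/s

rope² = x² + 6²
x = √(29² - 6²) = √805
dx/dt = (rope/x) · d(rope)/dt = (29/√805) · (-3) = -87√805/805 m/s
The boat approaches at 87√805/805 ≈ 3.066 m/s.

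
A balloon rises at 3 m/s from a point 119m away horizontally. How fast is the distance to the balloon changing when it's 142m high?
426√1373/6865 ≈ 2.299 m/s

z² = 119² + y²
z = √(119² + 142²) = 5√1373
dz/dt = y/z · dy/dt = 142/(5√1373) · 3 = 426√1373/6865 ≈ 2.299 m/s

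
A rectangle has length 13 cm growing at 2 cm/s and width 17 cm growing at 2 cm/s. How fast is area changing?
60 cm²/s

A = lw
dA/dt = w·dl/dt + l·dw/dt = 17·2 + 13·2 = 60 cm²/s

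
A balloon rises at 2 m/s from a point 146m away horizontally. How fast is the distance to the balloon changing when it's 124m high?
124√9173/9173 ≈ 1.295 m/s

z² = 146² + y²
z = √(146² + 124²) = 2√9173
dz/dt = y/z · dy/dt = 124/(2√9173) · 2 = 124√9173/9173 ≈ 1.295 m/s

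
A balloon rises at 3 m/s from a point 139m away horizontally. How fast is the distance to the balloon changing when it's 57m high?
171√22570/22570 ≈ 1.138 m/s

z² = 139² + y²
z = √(139² + 57²) = √22570
dz/dt = y/z · dy/dt = 57/√22570 · 3 = 171√22570/22570 ≈ 1.138 m/s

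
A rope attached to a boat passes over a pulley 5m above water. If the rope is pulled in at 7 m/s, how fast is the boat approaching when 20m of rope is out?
28√15/15 ≈ 7.23 m/s

rope² = x² + 5²
x = √(20² - 5²) = 5√15
dx/dt = (rope/x) · d(rope)/dt = (20/(5√15)) · (-7) = -28√15/15 m/s
The boat approaches at 28√15/15 ≈ 7.23 m/s.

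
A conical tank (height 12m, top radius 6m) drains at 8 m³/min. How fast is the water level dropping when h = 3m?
32/(9π) ≈ 1.132 m/min

r/h = 6/12, so r = (1/2)h
V = (1/3)πr²h = (1/3)π((1/2)h)²h = (1/12)πh³
dV/dh = (1/4)πh²
dh/dt = (dV/dt)/(dV/dh) = -8/((1/4)π·3²) = -32/(9π) m/min
The level is dropping at 32/(9π) ≈ 1.132 m/min.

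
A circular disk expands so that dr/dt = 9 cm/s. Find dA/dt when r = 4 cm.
72π cm²/s

A = πr²
dA/dt = 2πr · dr/dt = 2π(4)(9) = 72π cm²/s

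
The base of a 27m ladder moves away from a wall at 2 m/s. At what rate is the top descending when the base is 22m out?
44√5/35 ≈ 2.811 m/s

x² + y² = 27²
2x·dx/dt + 2y·dy/dt = 0
dy/dt = -x/y · dx/dt = -22/(7√5) · 2 = -44√5/35 m/s
The top is descending at 44√5/35 ≈ 2.811 m/s.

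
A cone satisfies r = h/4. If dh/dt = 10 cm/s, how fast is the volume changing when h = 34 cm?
1445π/2 cm³/s

V = (1/3)π(h/4)²h = πh³/48
dV/dt = πh²/16 · 10
At h = 34: dV/dt = 1445π/2 cm³/s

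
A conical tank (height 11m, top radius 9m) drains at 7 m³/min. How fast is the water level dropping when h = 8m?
847/(5184π) ≈ 0.05201 m/min

r/h = 9/11, so r = (9/11)h
V = (1/3)πr²h = (1/3)π((9/11)h)²h = (27/121)πh³
dV/dh = (81/121)πh²
dh/dt = (dV/dt)/(dV/dh) = -7/((81/121)π·8²) = -847/(5184π) m/min
The level is dropping at 847/(5184π) ≈ 0.05201 m/min.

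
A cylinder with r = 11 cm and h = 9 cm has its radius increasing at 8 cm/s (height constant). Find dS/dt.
496π cm²/s

S = 2πrh + 2πr² (lateral + bases)
dS/dt = (2πh + 4πr)·dr/dt = (2π·9 + 4π·11)·8
= 496π cm²/s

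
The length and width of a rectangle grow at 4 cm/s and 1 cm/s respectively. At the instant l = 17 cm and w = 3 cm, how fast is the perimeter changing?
10 cm/s

P = 2(l + w)
dP/dt = 2(dl/dt + dw/dt) = 2(4 + 1) = 10 cm/s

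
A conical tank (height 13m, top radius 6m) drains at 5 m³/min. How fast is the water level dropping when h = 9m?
845/(2916π) ≈ 0.09224 m/min

r/h = 6/13, so r = (6/13)h
V = (1/3)πr²h = (1/3)π((6/13)h)²h = (12/169)πh³
dV/dh = (36/169)πh²
dh/dt = (dV/dt)/(dV/dh) = -5/((36/169)π·9²) = -845/(2916π) m/min
The level is dropping at 845/(2916π) ≈ 0.09224 m/min.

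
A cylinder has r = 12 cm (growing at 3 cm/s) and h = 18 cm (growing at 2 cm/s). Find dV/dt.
1584π cm³/s

V = πr²h
dV/dt = 2πrh·dr/dt + πr²·dh/dt
= 2π(12)(18)(3) + π(12)²(2)
= 1584π cm³/s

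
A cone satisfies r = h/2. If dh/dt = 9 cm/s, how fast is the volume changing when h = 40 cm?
3600π cm³/s

V = (1/3)π(h/2)²h = πh³/12
dV/dt = πh²/4 · 9
At h = 40: dV/dt = 3600π cm³/s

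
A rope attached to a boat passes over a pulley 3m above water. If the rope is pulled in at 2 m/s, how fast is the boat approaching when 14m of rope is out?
28√187/187 ≈ 2.048 m/s

rope² = x² + 3²
x = √(14² - 3²) = √187
dx/dt = (rope/x) · d(rope)/dt = (14/√187) · (-2) = -28√187/187 m/s
The boat approaches at 28√187/187 ≈ 2.048 m/s.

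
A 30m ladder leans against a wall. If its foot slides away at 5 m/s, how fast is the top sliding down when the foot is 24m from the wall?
20/3 ≈ 6.667 m/s

x² + y² = 30²
2x·dx/dt + 2y·dy/dt = 0
dy/dt = -x/y · dx/dt = -24/18 · 5 = -20/3 m/s
The top is descending at 20/3 ≈ 6.667 m/s.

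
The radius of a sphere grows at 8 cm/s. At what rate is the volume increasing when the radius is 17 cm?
9248π cm³/s

V = (4/3)πr³
dV/dt = dV/dr · dr/dt = 4πr² · 8
At r = 17: dV/dt = 9248π cm³/s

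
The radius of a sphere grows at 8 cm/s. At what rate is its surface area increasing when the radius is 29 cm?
1856π cm²/s

S = 4πr²
dS/dt = dS/dr · dr/dt = 8πr · 8
At r = 29: dS/dt = 1856π cm²/s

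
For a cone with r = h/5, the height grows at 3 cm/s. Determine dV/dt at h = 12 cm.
432π/25 cm³/s

V = (1/3)π(h/5)²h = πh³/75
dV/dt = πh²/25 · 3
At h = 12: dV/dt = 432π/25 cm³/s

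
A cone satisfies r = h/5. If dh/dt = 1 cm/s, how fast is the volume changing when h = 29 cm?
841π/25 cm³/s

V = (1/3)π(h/5)²h = πh³/75
dV/dt = πh²/25 · 1
At h = 29: dV/dt = 841π/25 cm³/s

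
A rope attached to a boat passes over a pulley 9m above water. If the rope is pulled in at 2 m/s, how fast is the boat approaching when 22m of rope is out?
44√403/403 ≈ 2.192 m/s

rope² = x² + 9²
x = √(22² - 9²) = √403
dx/dt = (rope/x) · d(rope)/dt = (22/√403) · (-2) = -44√403/403 m/s
The boat approaches at 44√403/403 ≈ 2.192 m/s.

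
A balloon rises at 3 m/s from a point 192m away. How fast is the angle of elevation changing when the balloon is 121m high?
0.011183 rad/s

tan(θ) = y/192
sec²(θ) · dθ/dt = (1/192) · dy/dt
dθ/dt = cos²(θ)/192 · 3 = 192/(192² + 121²) · 3
dθ/dt = 0.011183 rad/s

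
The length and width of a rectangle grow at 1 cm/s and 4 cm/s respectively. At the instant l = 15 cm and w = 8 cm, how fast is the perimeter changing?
10 cm/s

P = 2(l + w)
dP/dt = 2(dl/dt + dw/dt) = 2(1 + 4) = 10 cm/s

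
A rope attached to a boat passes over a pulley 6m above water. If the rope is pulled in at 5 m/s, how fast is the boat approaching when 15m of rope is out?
25√21/21 ≈ 5.455 m/s

rope² = x² + 6²
x = √(15² - 6²) = 3√21
dx/dt = (rope/x) · d(rope)/dt = (15/(3√21)) · (-5) = -25√21/21 m/s
The boat approaches at 25√21/21 ≈ 5.455 m/s.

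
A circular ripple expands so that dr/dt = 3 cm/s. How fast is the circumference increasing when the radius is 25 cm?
6π cm/s

C = 2πr
dC/dt = 2π · dr/dt = 2π · 3 = 6π cm/s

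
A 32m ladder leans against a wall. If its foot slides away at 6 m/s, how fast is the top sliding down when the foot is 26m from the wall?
26√87/29 ≈ 8.362 m/s

x² + y² = 32²
2x·dx/dt + 2y·dy/dt = 0
dy/dt = -x/y · dx/dt = -26/(2√87) · 6 = -26√87/29 m/s
The top is descending at 26√87/29 ≈ 8.362 m/s.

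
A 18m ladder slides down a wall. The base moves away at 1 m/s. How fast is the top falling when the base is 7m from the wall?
7√11/55 ≈ 0.4221 m/s

x² + y² = 18²
2x·dx/dt + 2y·dy/dt = 0
dy/dt = -x/y · dx/dt = -7/(5√11) · 1 = -7√11/55 m/s
The top is descending at 7√11/55 ≈ 0.4221 m/s.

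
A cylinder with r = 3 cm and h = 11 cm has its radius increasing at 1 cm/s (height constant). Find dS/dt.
34π cm²/s

S = 2πrh + 2πr² (lateral + bases)
dS/dt = (2πh + 4πr)·dr/dt = (2π·11 + 4π·3)·1
= 34π cm²/s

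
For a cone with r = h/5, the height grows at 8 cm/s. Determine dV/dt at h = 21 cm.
3528π/25 cm³/s

V = (1/3)π(h/5)²h = πh³/75
dV/dt = πh²/25 · 8
At h = 21: dV/dt = 3528π/25 cm³/s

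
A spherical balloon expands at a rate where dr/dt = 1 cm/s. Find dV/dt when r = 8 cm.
256π cm³/s

V = (4/3)πr³
dV/dt = dV/dr · dr/dt = 4πr² · 1
At r = 8: dV/dt = 256π cm³/s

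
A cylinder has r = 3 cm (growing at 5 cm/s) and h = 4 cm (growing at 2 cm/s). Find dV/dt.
138π cm³/s

V = πr²h
dV/dt = 2πrh·dr/dt + πr²·dh/dt
= 2π(3)(4)(5) + π(3)²(2)
= 138π cm³/s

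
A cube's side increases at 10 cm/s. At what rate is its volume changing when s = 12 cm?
4320 cm³/s

V = s³
dV/dt = 3s² · ds/dt = 3·12²·10 = 4320 cm³/s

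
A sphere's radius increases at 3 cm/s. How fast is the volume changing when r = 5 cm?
300π cm³/s

V = (4/3)πr³
dV/dt = dV/dr · dr/dt = 4πr² · 3
At r = 5: dV/dt = 300π cm³/s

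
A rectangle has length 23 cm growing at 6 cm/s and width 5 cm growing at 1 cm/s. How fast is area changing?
53 cm²/s

A = lw
dA/dt = w·dl/dt + l·dw/dt = 5·6 + 23·1 = 53 cm²/s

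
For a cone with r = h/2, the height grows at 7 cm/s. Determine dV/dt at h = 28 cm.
1372π cm³/s

V = (1/3)π(h/2)²h = πh³/12
dV/dt = πh²/4 · 7
At h = 28: dV/dt = 1372π cm³/s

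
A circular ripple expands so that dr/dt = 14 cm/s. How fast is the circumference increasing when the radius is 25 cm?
28π cm/s

C = 2πr
dC/dt = 2π · dr/dt = 2π · 14 = 28π cm/s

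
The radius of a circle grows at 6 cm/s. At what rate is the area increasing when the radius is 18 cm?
216π cm²/s

A = πr²
dA/dt = 2πr · dr/dt = 2π(18)(6) = 216π cm²/s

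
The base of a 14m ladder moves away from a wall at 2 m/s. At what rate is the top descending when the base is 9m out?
18√115/115 ≈ 1.679 m/s

x² + y² = 14²
2x·dx/dt + 2y·dy/dt = 0
dy/dt = -x/y · dx/dt = -9/√115 · 2 = -18√115/115 m/s
The top is descending at 18√115/115 ≈ 1.679 m/s.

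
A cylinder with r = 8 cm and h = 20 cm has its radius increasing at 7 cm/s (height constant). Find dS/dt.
504π cm²/s

S = 2πrh + 2πr² (lateral + bases)
dS/dt = (2πh + 4πr)·dr/dt = (2π·20 + 4π·8)·7
= 504π cm²/s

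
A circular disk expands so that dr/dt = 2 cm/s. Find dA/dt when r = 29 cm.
116π cm²/s

A = πr²
dA/dt = 2πr · dr/dt = 2π(29)(2) = 116π cm²/s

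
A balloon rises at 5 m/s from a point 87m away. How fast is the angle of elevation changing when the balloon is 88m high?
0.028407 rad/s

tan(θ) = y/87
sec²(θ) · dθ/dt = (1/87) · dy/dt
dθ/dt = cos²(θ)/87 · 5 = 87/(87² + 88²) · 5
dθ/dt = 0.028407 rad/s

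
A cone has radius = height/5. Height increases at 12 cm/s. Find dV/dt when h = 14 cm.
2352π/25 cm³/s

V = (1/3)π(h/5)²h = πh³/75
dV/dt = πh²/25 · 12
At h = 14: dV/dt = 2352π/25 cm³/s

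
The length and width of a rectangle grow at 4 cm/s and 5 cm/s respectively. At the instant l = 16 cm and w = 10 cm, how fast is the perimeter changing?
18 cm/s

P = 2(l + w)
dP/dt = 2(dl/dt + dw/dt) = 2(4 + 5) = 18 cm/s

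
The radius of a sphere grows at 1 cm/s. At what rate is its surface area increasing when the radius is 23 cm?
184π cm²/s

S = 4πr²
dS/dt = dS/dr · dr/dt = 8πr · 1
At r = 23: dS/dt = 184π cm²/s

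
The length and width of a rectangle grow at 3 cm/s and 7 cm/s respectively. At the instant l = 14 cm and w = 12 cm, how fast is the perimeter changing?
20 cm/s

P = 2(l + w)
dP/dt = 2(dl/dt + dw/dt) = 2(3 + 7) = 20 cm/s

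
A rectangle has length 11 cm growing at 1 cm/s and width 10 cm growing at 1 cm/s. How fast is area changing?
21 cm²/s

A = lw
dA/dt = w·dl/dt + l·dw/dt = 10·1 + 11·1 = 21 cm²/s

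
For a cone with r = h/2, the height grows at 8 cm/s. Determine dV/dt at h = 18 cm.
648π cm³/s

V = (1/3)π(h/2)²h = πh³/12
dV/dt = πh²/4 · 8
At h = 18: dV/dt = 648π cm³/s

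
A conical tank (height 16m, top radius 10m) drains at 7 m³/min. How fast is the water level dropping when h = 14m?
16/(175π) ≈ 0.0291 m/min

r/h = 10/16, so r = (5/8)h
V = (1/3)πr²h = (1/3)π((5/8)h)²h = (25/192)πh³
dV/dh = (25/64)πh²
dh/dt = (dV/dt)/(dV/dh) = -7/((25/64)π·14²) = -16/(175π) m/min
The level is dropping at 16/(175π) ≈ 0.0291 m/min.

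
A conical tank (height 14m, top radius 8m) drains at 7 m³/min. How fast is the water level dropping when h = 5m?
343/(400π) ≈ 0.273 m/min

r/h = 8/14, so r = (4/7)h
V = (1/3)πr²h = (1/3)π((4/7)h)²h = (16/147)πh³
dV/dh = (16/49)πh²
dh/dt = (dV/dt)/(dV/dh) = -7/((16/49)π·5²) = -343/(400π) m/min
The level is dropping at 343/(400π) ≈ 0.273 m/min.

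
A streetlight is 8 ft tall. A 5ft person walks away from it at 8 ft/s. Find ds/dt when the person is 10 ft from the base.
40/3 ft/s

By similar triangles: 8/(x+s) = 5/s
Solving: s = 5x/3
ds/dt = 5/3 · dx/dt = 5/3 · 8 = 40/3 ft/s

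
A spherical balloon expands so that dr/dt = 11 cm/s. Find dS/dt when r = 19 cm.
1672π cm²/s

S = 4πr²
dS/dt = dS/dr · dr/dt = 8πr · 11
At r = 19: dS/dt = 1672π cm²/s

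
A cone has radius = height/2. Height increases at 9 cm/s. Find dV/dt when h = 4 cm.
36π cm³/s

V = (1/3)π(h/2)²h = πh³/12
dV/dt = πh²/4 · 9
At h = 4: dV/dt = 36π cm³/s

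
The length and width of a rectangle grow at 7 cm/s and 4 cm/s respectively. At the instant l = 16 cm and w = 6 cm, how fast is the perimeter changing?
22 cm/s

P = 2(l + w)
dP/dt = 2(dl/dt + dw/dt) = 2(7 + 4) = 22 cm/s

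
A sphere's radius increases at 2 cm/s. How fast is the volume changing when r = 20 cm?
3200π cm³/s

V = (4/3)πr³
dV/dt = dV/dr · dr/dt = 4πr² · 2
At r = 20: dV/dt = 3200π cm³/s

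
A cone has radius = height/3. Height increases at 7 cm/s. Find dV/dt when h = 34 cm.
8092π/9 cm³/s

V = (1/3)π(h/3)²h = πh³/27
dV/dt = πh²/9 · 7
At h = 34: dV/dt = 8092π/9 cm³/s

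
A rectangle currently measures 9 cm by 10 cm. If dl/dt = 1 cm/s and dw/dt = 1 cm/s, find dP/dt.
4 cm/s

P = 2(l + w)
dP/dt = 2(dl/dt + dw/dt) = 2(1 + 1) = 4 cm/s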